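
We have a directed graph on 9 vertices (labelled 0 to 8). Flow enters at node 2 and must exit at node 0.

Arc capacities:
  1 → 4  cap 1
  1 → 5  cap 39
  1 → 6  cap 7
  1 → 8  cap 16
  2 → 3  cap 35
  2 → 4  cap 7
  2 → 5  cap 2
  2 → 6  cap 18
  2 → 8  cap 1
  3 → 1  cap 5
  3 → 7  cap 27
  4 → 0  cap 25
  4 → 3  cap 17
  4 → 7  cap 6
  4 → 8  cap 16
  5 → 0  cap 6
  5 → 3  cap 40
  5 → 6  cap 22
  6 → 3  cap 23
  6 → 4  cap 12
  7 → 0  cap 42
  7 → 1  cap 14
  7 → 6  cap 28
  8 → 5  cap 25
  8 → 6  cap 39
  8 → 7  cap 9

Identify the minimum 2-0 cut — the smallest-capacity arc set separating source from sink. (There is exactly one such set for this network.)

augment #1: 2→4→0 push 7
augment #2: 2→5→0 push 2
augment #3: 2→3→7→0 push 27
augment #4: 2→6→4→0 push 12
augment #5: 2→8→5→0 push 1
augment #6: 2→3→1→4→0 push 1
augment #7: 2→3→1→5→0 push 3
augment #8: 2→3→1→8→7→0 push 1
max flow = 54; residual-reachable set from 2 gives S-side
cut edges (S→T): {(2,4), (2,5), (2,8), (3,1), (3,7), (6,4)} total cap 54

Min-cut arcs: {(2,4), (2,5), (2,8), (3,1), (3,7), (6,4)} (total capacity 54)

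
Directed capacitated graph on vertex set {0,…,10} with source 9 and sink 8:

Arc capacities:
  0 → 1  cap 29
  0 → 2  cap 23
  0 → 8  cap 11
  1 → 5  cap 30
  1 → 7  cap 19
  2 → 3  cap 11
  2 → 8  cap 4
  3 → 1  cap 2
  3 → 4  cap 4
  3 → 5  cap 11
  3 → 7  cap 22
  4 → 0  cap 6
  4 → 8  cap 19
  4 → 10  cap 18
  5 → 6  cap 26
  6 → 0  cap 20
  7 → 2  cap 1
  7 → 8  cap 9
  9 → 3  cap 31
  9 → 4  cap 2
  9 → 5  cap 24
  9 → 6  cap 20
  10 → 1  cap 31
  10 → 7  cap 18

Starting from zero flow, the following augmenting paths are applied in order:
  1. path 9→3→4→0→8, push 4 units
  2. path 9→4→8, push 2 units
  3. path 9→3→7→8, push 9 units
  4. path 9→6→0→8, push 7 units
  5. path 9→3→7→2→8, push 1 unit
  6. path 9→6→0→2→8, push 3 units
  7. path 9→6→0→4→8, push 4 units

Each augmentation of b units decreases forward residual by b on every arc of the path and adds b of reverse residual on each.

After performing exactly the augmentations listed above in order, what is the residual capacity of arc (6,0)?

Residual capacity of (6,0): 6

after path 1 (9→3→4→0→8, push 4): res(6,0)=20
after path 2 (9→4→8, push 2): res(6,0)=20
after path 3 (9→3→7→8, push 9): res(6,0)=20
after path 4 (9→6→0→8, push 7): res(6,0)=13
after path 5 (9→3→7→2→8, push 1): res(6,0)=13
after path 6 (9→6→0→2→8, push 3): res(6,0)=10
after path 7 (9→6→0→4→8, push 4): res(6,0)=6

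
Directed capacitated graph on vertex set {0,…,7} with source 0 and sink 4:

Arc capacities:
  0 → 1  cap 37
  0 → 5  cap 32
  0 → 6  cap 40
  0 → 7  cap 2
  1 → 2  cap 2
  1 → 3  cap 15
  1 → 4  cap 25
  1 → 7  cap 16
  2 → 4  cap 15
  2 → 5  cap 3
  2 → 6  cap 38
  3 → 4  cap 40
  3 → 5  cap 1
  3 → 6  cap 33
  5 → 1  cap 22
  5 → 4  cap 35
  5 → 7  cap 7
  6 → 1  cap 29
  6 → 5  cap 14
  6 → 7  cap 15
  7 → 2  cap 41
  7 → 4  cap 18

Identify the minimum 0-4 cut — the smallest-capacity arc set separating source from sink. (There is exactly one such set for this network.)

Min-cut arcs: {(1,3), (1,4), (2,4), (5,4), (7,4)} (total capacity 108)

augment #1: 0→1→4 push 25
augment #2: 0→5→4 push 32
augment #3: 0→7→4 push 2
augment #4: 0→1→2→4 push 2
augment #5: 0→1→3→4 push 10
augment #6: 0→6→5→4 push 3
augment #7: 0→6→7→4 push 15
augment #8: 0→6→1→3→4 push 5
augment #9: 0→6→1→7→4 push 1
augment #10: 0→6→1→7→2→4 push 13
max flow = 108; residual-reachable set from 0 gives S-side
cut edges (S→T): {(1,3), (1,4), (2,4), (5,4), (7,4)} total cap 108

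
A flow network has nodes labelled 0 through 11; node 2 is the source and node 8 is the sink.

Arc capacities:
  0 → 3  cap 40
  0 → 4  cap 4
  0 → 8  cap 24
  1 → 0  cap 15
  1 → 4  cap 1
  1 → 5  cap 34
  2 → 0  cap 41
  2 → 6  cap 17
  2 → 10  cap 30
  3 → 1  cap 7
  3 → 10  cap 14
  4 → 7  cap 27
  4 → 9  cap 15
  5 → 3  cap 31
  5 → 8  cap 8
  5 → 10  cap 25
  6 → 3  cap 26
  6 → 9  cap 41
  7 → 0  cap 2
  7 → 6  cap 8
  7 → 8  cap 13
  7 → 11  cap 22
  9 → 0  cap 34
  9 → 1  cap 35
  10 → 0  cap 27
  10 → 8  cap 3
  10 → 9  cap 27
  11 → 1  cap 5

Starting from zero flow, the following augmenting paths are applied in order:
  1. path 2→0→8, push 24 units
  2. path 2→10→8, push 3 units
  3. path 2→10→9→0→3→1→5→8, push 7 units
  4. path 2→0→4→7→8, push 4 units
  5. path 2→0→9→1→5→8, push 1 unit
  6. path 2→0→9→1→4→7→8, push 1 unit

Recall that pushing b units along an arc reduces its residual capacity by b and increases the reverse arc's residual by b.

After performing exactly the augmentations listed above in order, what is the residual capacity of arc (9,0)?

after path 1 (2→0→8, push 24): res(9,0)=34
after path 2 (2→10→8, push 3): res(9,0)=34
after path 3 (2→10→9→0→3→1→5→8, push 7): res(9,0)=27
after path 4 (2→0→4→7→8, push 4): res(9,0)=27
after path 5 (2→0→9→1→5→8, push 1): res(9,0)=28
after path 6 (2→0→9→1→4→7→8, push 1): res(9,0)=29

Residual capacity of (9,0): 29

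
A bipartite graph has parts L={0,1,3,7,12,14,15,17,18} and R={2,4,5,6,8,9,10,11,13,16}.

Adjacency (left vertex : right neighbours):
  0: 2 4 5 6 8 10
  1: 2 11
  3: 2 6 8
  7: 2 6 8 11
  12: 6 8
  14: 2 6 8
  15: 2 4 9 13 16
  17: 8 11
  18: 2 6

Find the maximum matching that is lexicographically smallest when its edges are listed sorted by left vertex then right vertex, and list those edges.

Lex-smallest maximum matching: {(0,4), (1,2), (3,6), (7,8), (15,9), (17,11)}

|M| = 6 (so the lex-smallest maximum matching has 6 edges)
process left vertices in ascending order; for each, take the smallest-labelled available neighbour that still permits 6 edges overall, or leave it unmatched if none does
lex-smallest matching: {0-4, 1-2, 3-6, 7-8, 15-9, 17-11}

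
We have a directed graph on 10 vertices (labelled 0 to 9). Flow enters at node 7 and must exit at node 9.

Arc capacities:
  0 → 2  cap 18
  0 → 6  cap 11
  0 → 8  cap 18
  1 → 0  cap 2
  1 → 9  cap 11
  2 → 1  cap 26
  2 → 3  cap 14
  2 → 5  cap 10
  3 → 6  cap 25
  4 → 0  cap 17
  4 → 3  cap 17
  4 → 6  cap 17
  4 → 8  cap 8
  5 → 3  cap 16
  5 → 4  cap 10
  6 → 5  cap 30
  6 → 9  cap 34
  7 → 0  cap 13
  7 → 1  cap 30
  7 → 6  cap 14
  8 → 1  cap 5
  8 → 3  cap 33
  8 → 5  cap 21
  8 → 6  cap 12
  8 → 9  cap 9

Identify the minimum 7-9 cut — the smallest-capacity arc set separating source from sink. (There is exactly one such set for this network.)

augment #1: 7→1→9 push 11
augment #2: 7→6→9 push 14
augment #3: 7→0→6→9 push 11
augment #4: 7→0→8→9 push 2
augment #5: 7→1→0→8→9 push 2
max flow = 40; residual-reachable set from 7 gives S-side
cut edges (S→T): {(1,0), (1,9), (7,0), (7,6)} total cap 40

Min-cut arcs: {(1,0), (1,9), (7,0), (7,6)} (total capacity 40)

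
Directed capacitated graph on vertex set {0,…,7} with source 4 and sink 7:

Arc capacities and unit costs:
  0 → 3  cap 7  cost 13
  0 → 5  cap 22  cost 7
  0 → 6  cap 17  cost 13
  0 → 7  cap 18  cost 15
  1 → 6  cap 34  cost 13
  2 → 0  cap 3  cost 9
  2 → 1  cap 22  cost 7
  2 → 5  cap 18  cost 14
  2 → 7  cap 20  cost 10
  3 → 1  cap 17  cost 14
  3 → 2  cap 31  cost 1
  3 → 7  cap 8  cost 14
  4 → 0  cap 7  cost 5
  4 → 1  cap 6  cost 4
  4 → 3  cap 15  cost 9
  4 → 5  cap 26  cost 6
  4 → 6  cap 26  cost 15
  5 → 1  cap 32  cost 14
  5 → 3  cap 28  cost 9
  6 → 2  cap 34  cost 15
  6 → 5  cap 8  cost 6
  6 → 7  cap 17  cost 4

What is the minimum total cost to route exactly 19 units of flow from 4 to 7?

Minimum cost for 19 units: 363

shortest-cost path #1: 4→6→7 push 17 @ unit cost 19 (adds 323)
shortest-cost path #2: 4→0→7 push 2 @ unit cost 20 (adds 40)
total cost = 363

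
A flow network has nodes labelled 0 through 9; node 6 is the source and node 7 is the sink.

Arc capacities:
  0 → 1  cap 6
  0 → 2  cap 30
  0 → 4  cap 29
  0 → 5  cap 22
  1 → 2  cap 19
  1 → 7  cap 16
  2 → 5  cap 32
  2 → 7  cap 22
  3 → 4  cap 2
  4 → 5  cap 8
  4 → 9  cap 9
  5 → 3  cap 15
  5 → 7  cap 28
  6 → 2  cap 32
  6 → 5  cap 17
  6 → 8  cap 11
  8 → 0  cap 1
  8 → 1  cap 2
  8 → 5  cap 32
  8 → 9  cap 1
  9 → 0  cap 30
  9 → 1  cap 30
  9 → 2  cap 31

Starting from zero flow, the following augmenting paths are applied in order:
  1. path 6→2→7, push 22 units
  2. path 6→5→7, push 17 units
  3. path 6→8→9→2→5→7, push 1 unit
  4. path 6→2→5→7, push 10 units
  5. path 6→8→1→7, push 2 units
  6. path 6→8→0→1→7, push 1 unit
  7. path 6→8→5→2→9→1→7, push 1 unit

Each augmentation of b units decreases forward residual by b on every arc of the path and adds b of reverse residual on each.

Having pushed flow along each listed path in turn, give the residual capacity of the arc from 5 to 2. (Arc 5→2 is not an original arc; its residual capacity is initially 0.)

Residual capacity of (5,2): 10

after path 1 (6→2→7, push 22): res(5,2)=0
after path 2 (6→5→7, push 17): res(5,2)=0
after path 3 (6→8→9→2→5→7, push 1): res(5,2)=1
after path 4 (6→2→5→7, push 10): res(5,2)=11
after path 5 (6→8→1→7, push 2): res(5,2)=11
after path 6 (6→8→0→1→7, push 1): res(5,2)=11
after path 7 (6→8→5→2→9→1→7, push 1): res(5,2)=10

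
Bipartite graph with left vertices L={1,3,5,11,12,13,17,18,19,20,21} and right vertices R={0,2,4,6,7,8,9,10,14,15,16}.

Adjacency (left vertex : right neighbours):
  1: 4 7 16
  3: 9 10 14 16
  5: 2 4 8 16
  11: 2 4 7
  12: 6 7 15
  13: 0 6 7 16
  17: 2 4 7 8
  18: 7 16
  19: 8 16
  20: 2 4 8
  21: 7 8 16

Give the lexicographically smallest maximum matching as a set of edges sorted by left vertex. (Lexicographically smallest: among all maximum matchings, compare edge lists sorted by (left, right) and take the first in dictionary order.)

Lex-smallest maximum matching: {(1,4), (3,9), (5,2), (11,7), (12,6), (13,0), (17,8), (18,16)}

|M| = 8 (so the lex-smallest maximum matching has 8 edges)
process left vertices in ascending order; for each, take the smallest-labelled available neighbour that still permits 8 edges overall, or leave it unmatched if none does
lex-smallest matching: {1-4, 3-9, 5-2, 11-7, 12-6, 13-0, 17-8, 18-16}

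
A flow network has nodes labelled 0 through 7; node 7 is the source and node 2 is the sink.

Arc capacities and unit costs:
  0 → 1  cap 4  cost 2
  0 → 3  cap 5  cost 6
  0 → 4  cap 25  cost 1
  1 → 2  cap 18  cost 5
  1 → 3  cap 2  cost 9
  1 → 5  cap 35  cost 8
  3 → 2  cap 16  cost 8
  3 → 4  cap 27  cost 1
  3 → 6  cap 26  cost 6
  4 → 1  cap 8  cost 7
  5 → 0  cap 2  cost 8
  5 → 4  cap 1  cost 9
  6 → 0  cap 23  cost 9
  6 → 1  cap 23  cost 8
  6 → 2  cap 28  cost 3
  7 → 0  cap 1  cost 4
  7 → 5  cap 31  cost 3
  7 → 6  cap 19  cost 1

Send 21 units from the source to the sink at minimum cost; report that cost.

shortest-cost path #1: 7→6→2 push 19 @ unit cost 4 (adds 76)
shortest-cost path #2: 7→0→1→2 push 1 @ unit cost 11 (adds 11)
shortest-cost path #3: 7→5→0→1→2 push 1 @ unit cost 18 (adds 18)
total cost = 105

Minimum cost for 21 units: 105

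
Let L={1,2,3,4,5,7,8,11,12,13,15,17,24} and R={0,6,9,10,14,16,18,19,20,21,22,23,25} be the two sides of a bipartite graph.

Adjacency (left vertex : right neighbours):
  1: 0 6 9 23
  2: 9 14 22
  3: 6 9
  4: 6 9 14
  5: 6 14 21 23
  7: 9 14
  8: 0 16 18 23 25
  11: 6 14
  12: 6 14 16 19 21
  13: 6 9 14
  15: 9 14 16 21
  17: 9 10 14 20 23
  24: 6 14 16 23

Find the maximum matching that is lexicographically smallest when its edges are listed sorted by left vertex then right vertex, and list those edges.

|M| = 11 (so the lex-smallest maximum matching has 11 edges)
process left vertices in ascending order; for each, take the smallest-labelled available neighbour that still permits 11 edges overall, or leave it unmatched if none does
lex-smallest matching: {1-0, 2-22, 3-6, 4-9, 5-21, 7-14, 8-18, 12-19, 15-16, 17-10, 24-23}

Lex-smallest maximum matching: {(1,0), (2,22), (3,6), (4,9), (5,21), (7,14), (8,18), (12,19), (15,16), (17,10), (24,23)}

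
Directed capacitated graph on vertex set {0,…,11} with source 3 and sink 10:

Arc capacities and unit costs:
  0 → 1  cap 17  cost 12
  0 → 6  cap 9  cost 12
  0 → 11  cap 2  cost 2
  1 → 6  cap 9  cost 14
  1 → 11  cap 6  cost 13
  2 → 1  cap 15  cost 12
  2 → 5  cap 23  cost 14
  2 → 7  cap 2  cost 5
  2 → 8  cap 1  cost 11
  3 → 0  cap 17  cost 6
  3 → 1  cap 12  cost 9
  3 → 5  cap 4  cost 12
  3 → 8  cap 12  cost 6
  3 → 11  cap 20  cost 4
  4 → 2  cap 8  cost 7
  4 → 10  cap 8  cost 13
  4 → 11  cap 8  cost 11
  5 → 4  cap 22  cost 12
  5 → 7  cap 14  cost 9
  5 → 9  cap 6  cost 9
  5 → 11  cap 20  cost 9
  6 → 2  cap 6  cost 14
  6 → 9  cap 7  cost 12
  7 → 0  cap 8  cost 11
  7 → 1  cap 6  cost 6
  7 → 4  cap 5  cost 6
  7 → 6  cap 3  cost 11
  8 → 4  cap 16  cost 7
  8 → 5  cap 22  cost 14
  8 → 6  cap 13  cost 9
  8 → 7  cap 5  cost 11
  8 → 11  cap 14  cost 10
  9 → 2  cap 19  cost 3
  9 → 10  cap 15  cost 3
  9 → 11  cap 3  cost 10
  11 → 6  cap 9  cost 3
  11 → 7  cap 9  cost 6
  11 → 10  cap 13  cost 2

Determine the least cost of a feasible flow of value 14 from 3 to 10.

Minimum cost for 14 units: 100

shortest-cost path #1: 3→11→10 push 13 @ unit cost 6 (adds 78)
shortest-cost path #2: 3→11→6→9→10 push 1 @ unit cost 22 (adds 22)
total cost = 100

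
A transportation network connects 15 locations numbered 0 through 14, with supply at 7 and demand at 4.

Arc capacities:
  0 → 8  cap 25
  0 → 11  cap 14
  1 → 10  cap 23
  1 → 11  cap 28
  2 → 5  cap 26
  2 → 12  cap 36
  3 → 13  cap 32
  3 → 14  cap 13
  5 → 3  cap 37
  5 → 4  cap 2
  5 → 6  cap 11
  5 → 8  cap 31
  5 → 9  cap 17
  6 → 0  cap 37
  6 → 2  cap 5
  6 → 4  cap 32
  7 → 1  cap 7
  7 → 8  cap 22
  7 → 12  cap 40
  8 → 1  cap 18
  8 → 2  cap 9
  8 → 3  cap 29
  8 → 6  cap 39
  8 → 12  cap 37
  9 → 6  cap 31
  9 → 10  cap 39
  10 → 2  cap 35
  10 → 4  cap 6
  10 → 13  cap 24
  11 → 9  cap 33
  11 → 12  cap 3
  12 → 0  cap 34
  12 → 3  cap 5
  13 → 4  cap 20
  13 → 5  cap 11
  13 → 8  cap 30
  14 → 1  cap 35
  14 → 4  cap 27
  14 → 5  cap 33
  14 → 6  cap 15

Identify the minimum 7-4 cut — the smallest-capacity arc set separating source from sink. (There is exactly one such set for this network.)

augment #1: 7→1→10→4 push 6
augment #2: 7→8→6→4 push 22
augment #3: 7→1→10→13→4 push 1
augment #4: 7→12→3→13→4 push 5
augment #5: 7→12→0→8→6→4 push 10
augment #6: 7→12→0→8→2→5→4 push 2
augment #7: 7→12→0→8→3→13→4 push 13
augment #8: 7→12→0→11→9→10→13→4 push 1
augment #9: 7→12→0→11→9→6→8→3→14→4 push 8
max flow = 68; residual-reachable set from 7 gives S-side
cut edges (S→T): {(7,1), (7,8), (12,0), (12,3)} total cap 68

Min-cut arcs: {(7,1), (7,8), (12,0), (12,3)} (total capacity 68)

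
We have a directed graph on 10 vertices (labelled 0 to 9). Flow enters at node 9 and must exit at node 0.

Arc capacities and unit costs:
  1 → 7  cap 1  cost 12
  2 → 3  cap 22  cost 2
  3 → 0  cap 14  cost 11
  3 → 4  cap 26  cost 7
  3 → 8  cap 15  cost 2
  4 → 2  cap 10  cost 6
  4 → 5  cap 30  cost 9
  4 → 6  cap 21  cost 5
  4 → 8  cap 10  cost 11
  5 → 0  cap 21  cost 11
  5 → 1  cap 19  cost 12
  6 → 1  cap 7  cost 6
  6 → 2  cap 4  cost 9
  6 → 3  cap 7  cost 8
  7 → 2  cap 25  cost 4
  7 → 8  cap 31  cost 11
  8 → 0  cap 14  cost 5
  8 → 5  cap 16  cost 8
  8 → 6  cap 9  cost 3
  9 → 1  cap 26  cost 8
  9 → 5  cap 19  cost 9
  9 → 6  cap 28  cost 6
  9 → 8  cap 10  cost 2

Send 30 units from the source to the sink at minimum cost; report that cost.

shortest-cost path #1: 9→8→0 push 10 @ unit cost 7 (adds 70)
shortest-cost path #2: 9→5→0 push 19 @ unit cost 20 (adds 380)
shortest-cost path #3: 9→6→3→8→0 push 1 @ unit cost 21 (adds 21)
total cost = 471

Minimum cost for 30 units: 471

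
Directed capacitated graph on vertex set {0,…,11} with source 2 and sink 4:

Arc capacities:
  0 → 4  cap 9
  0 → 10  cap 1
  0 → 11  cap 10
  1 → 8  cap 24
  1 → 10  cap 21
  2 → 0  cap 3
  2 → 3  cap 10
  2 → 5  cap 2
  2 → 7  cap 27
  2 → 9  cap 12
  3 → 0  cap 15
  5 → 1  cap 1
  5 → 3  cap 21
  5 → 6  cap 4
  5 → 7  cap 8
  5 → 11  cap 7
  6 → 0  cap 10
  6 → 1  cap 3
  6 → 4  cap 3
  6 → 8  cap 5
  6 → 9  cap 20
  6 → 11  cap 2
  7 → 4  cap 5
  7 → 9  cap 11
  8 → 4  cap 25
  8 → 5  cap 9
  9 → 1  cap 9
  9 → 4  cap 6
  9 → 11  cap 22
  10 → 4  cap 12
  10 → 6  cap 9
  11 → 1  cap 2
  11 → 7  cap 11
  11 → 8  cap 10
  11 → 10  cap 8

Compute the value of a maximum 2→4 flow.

augment #1: 2→0→4 bottleneck 3, total now 3
augment #2: 2→7→4 bottleneck 5, total now 8
augment #3: 2→9→4 bottleneck 6, total now 14
augment #4: 2→3→0→4 bottleneck 6, total now 20
augment #5: 2→5→6→4 bottleneck 2, total now 22
augment #6: 2→3→0→10→4 bottleneck 1, total now 23
augment #7: 2→9→1→8→4 bottleneck 6, total now 29
augment #8: 2→3→0→11→8→4 bottleneck 3, total now 32
augment #9: 2→7→9→1→8→4 bottleneck 3, total now 35
augment #10: 2→7→9→11→8→4 bottleneck 7, total now 42
augment #11: 2→7→9→11→10→4 bottleneck 1, total now 43

Maximum flow value: 43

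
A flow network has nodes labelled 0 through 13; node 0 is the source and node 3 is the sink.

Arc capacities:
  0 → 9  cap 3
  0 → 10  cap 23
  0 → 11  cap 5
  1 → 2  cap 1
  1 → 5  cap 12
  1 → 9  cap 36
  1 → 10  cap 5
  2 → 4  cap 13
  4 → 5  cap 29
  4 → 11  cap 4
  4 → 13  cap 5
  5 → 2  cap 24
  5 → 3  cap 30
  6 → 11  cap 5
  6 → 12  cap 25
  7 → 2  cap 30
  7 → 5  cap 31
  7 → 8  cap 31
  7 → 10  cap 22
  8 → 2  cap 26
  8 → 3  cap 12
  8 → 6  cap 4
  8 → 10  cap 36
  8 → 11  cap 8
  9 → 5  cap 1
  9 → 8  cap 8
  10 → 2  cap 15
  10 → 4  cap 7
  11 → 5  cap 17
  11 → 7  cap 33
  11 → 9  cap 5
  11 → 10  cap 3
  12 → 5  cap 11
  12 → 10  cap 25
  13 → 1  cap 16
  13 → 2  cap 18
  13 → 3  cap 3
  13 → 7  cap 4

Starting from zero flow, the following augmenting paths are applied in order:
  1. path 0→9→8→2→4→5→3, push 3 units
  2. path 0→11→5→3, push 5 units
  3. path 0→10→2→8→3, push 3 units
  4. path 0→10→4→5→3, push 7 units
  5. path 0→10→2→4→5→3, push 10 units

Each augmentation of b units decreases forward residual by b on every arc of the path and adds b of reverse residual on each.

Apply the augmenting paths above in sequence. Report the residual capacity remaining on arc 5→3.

Residual capacity of (5,3): 5

after path 1 (0→9→8→2→4→5→3, push 3): res(5,3)=27
after path 2 (0→11→5→3, push 5): res(5,3)=22
after path 3 (0→10→2→8→3, push 3): res(5,3)=22
after path 4 (0→10→4→5→3, push 7): res(5,3)=15
after path 5 (0→10→2→4→5→3, push 10): res(5,3)=5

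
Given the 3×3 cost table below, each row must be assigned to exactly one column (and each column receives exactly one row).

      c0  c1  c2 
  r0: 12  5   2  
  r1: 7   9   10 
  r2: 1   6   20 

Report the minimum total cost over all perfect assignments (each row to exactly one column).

Minimum assignment cost: 12

optimal assignment: row0→col2 (cost 2), row1→col1 (cost 9), row2→col0 (cost 1)
total = 2 + 9 + 1 = 12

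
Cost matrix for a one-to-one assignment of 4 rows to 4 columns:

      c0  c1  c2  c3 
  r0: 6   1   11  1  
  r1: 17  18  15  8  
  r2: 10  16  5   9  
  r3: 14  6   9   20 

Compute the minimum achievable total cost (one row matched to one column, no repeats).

optimal assignment: row0→col0 (cost 6), row1→col3 (cost 8), row2→col2 (cost 5), row3→col1 (cost 6)
total = 6 + 8 + 5 + 6 = 25

Minimum assignment cost: 25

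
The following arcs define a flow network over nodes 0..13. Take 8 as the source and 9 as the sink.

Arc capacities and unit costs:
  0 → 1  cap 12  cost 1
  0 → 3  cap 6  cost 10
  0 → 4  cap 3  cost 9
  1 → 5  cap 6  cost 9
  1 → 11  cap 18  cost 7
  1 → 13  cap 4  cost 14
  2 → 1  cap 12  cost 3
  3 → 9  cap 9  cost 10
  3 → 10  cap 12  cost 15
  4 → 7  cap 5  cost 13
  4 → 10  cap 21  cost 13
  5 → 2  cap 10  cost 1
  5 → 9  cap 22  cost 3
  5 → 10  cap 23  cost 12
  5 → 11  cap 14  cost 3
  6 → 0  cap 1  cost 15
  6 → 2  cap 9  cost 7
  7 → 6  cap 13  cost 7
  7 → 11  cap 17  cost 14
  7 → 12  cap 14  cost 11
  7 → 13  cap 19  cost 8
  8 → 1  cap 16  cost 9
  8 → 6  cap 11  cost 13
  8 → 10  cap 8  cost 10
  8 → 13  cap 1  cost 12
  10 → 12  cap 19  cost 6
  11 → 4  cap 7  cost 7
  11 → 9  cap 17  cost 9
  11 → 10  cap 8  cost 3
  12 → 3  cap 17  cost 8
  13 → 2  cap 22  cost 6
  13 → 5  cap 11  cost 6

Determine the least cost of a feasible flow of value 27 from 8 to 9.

shortest-cost path #1: 8→13→5→9 push 1 @ unit cost 21 (adds 21)
shortest-cost path #2: 8→1→5→9 push 6 @ unit cost 21 (adds 126)
shortest-cost path #3: 8→1→11→9 push 10 @ unit cost 25 (adds 250)
shortest-cost path #4: 8→10→12→3→9 push 8 @ unit cost 34 (adds 272)
shortest-cost path #5: 8→6→2→1→11→9 push 2 @ unit cost 39 (adds 78)
total cost = 747

Minimum cost for 27 units: 747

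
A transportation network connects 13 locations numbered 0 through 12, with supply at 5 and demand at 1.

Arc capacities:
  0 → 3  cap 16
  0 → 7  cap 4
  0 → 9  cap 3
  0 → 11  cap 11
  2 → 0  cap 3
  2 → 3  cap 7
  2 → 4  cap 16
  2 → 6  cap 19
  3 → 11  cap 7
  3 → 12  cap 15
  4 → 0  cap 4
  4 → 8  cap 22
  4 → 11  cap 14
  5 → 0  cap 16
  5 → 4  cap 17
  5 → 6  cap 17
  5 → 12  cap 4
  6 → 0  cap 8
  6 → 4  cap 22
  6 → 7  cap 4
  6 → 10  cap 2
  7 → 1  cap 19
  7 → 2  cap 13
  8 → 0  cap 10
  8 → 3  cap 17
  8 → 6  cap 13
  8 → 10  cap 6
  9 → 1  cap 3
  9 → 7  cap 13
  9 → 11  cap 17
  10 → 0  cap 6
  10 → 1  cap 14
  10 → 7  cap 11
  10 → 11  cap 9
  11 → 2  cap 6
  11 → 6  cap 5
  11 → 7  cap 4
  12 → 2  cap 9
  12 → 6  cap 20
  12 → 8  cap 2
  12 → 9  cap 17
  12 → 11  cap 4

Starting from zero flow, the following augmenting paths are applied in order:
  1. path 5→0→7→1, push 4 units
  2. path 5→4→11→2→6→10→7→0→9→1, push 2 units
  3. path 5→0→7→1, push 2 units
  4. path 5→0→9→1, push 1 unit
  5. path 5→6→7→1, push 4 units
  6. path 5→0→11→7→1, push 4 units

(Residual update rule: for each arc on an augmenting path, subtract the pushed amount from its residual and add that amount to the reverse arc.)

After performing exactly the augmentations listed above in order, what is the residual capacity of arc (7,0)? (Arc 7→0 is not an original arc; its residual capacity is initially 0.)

after path 1 (5→0→7→1, push 4): res(7,0)=4
after path 2 (5→4→11→2→6→10→7→0→9→1, push 2): res(7,0)=2
after path 3 (5→0→7→1, push 2): res(7,0)=4
after path 4 (5→0→9→1, push 1): res(7,0)=4
after path 5 (5→6→7→1, push 4): res(7,0)=4
after path 6 (5→0→11→7→1, push 4): res(7,0)=4

Residual capacity of (7,0): 4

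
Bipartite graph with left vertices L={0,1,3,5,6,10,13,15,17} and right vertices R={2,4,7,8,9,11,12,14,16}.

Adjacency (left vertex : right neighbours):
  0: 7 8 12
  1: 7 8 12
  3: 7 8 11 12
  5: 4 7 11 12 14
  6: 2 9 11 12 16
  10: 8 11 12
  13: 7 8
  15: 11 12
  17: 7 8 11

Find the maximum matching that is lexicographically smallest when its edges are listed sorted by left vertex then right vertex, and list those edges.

|M| = 6 (so the lex-smallest maximum matching has 6 edges)
process left vertices in ascending order; for each, take the smallest-labelled available neighbour that still permits 6 edges overall, or leave it unmatched if none does
lex-smallest matching: {0-7, 1-8, 3-11, 5-4, 6-2, 10-12}

Lex-smallest maximum matching: {(0,7), (1,8), (3,11), (5,4), (6,2), (10,12)}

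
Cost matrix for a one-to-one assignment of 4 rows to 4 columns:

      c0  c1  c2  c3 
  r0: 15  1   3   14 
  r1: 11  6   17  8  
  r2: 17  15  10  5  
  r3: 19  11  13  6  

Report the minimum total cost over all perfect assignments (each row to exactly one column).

optimal assignment: row0→col1 (cost 1), row1→col0 (cost 11), row2→col2 (cost 10), row3→col3 (cost 6)
total = 1 + 11 + 10 + 6 = 28

Minimum assignment cost: 28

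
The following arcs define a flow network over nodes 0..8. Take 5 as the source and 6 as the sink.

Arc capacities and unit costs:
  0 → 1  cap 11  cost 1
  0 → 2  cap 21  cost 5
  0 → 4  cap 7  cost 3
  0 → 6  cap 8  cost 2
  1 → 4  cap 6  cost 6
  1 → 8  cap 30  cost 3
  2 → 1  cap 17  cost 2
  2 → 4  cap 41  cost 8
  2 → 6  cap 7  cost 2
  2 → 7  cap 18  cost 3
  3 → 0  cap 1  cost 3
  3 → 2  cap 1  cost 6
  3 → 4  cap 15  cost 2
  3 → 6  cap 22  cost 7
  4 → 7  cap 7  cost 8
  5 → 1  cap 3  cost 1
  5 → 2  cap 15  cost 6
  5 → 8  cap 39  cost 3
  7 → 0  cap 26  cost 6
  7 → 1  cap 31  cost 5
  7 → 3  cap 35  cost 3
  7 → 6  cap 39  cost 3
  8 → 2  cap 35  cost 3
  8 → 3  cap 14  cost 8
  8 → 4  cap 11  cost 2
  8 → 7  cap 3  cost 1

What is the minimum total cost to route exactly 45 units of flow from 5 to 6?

shortest-cost path #1: 5→8→7→6 push 3 @ unit cost 7 (adds 21)
shortest-cost path #2: 5→2→6 push 7 @ unit cost 8 (adds 56)
shortest-cost path #3: 5→2→7→6 push 8 @ unit cost 12 (adds 96)
shortest-cost path #4: 5→8→2→7→6 push 10 @ unit cost 12 (adds 120)
shortest-cost path #5: 5→8→4→7→6 push 7 @ unit cost 16 (adds 112)
shortest-cost path #6: 5→8→3→0→6 push 1 @ unit cost 16 (adds 16)
shortest-cost path #7: 5→8→3→6 push 9 @ unit cost 18 (adds 162)
total cost = 583

Minimum cost for 45 units: 583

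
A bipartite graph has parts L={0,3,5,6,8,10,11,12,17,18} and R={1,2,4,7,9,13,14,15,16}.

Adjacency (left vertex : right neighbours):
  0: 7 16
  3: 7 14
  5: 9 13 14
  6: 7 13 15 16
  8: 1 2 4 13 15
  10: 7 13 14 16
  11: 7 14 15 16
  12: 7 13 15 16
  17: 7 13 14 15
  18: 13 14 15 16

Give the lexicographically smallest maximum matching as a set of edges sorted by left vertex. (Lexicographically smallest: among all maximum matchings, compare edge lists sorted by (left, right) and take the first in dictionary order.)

|M| = 7 (so the lex-smallest maximum matching has 7 edges)
process left vertices in ascending order; for each, take the smallest-labelled available neighbour that still permits 7 edges overall, or leave it unmatched if none does
lex-smallest matching: {0-7, 3-14, 5-9, 6-13, 8-1, 10-16, 11-15}

Lex-smallest maximum matching: {(0,7), (3,14), (5,9), (6,13), (8,1), (10,16), (11,15)}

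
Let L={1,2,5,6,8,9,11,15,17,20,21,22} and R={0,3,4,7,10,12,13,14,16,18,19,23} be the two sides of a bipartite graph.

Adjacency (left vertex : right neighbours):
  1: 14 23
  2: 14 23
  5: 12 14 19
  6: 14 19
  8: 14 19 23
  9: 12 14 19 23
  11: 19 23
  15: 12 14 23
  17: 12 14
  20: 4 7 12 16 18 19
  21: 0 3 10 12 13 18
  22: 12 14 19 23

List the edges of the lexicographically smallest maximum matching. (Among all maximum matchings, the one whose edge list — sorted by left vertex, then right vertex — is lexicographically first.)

|M| = 6 (so the lex-smallest maximum matching has 6 edges)
process left vertices in ascending order; for each, take the smallest-labelled available neighbour that still permits 6 edges overall, or leave it unmatched if none does
lex-smallest matching: {1-14, 2-23, 5-12, 6-19, 20-4, 21-0}

Lex-smallest maximum matching: {(1,14), (2,23), (5,12), (6,19), (20,4), (21,0)}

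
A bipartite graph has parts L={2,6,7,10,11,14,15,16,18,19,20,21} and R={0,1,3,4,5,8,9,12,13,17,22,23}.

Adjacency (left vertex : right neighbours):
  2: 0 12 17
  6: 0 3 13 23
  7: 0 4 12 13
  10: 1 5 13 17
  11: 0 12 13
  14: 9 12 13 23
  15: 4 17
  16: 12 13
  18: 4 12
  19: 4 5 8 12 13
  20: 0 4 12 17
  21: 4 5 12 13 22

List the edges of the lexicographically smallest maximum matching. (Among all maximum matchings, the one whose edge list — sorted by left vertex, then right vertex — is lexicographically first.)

|M| = 10 (so the lex-smallest maximum matching has 10 edges)
process left vertices in ascending order; for each, take the smallest-labelled available neighbour that still permits 10 edges overall, or leave it unmatched if none does
lex-smallest matching: {2-0, 6-3, 7-4, 10-1, 11-12, 14-9, 15-17, 16-13, 19-5, 21-22}

Lex-smallest maximum matching: {(2,0), (6,3), (7,4), (10,1), (11,12), (14,9), (15,17), (16,13), (19,5), (21,22)}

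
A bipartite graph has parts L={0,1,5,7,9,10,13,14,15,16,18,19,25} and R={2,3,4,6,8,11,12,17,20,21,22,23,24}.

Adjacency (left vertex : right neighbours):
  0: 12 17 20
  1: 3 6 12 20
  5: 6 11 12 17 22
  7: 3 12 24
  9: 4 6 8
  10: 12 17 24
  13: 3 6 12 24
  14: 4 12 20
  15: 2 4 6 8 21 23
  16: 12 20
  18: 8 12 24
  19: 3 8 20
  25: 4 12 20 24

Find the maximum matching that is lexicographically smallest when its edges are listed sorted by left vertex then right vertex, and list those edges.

|M| = 10 (so the lex-smallest maximum matching has 10 edges)
process left vertices in ascending order; for each, take the smallest-labelled available neighbour that still permits 10 edges overall, or leave it unmatched if none does
lex-smallest matching: {0-12, 1-3, 5-11, 7-24, 9-4, 10-17, 13-6, 14-20, 15-2, 18-8}

Lex-smallest maximum matching: {(0,12), (1,3), (5,11), (7,24), (9,4), (10,17), (13,6), (14,20), (15,2), (18,8)}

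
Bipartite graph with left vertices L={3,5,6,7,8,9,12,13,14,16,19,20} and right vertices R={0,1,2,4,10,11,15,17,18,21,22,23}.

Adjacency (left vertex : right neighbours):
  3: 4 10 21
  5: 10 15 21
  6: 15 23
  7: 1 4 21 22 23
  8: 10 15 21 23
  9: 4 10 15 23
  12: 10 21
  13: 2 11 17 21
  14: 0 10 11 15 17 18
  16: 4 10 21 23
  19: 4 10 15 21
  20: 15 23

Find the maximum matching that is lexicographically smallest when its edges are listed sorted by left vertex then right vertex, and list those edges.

Lex-smallest maximum matching: {(3,4), (5,10), (6,15), (7,1), (8,21), (9,23), (13,2), (14,0)}

|M| = 8 (so the lex-smallest maximum matching has 8 edges)
process left vertices in ascending order; for each, take the smallest-labelled available neighbour that still permits 8 edges overall, or leave it unmatched if none does
lex-smallest matching: {3-4, 5-10, 6-15, 7-1, 8-21, 9-23, 13-2, 14-0}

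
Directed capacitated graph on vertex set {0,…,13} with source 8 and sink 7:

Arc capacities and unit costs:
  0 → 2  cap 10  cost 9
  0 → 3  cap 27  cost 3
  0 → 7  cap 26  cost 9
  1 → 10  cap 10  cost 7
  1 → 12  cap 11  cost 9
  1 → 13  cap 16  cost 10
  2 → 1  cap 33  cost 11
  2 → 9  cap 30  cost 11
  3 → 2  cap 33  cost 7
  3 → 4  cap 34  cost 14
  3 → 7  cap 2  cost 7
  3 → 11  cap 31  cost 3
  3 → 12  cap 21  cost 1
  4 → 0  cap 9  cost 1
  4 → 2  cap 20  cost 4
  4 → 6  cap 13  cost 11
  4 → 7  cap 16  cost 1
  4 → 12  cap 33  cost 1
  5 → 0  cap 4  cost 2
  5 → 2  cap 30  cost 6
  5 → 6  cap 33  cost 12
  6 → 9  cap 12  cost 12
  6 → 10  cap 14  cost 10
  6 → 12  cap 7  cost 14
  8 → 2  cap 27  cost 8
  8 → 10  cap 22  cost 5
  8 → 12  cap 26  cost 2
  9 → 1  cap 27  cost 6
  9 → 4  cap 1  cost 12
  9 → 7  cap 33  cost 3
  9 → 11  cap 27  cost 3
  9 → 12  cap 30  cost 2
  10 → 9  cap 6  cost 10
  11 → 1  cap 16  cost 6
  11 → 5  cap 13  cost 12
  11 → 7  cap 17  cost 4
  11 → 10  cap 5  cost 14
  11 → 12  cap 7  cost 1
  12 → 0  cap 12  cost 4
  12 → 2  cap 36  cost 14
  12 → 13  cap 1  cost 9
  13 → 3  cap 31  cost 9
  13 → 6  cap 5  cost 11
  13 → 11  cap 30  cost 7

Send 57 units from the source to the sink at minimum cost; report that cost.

shortest-cost path #1: 8→12→0→7 push 12 @ unit cost 15 (adds 180)
shortest-cost path #2: 8→10→9→7 push 6 @ unit cost 18 (adds 108)
shortest-cost path #3: 8→2→9→7 push 27 @ unit cost 22 (adds 594)
shortest-cost path #4: 8→12→13→11→7 push 1 @ unit cost 22 (adds 22)
shortest-cost path #5: 8→12→2→9→11→7 push 3 @ unit cost 34 (adds 102)
shortest-cost path #6: 8→12→2→1→13→11→7 push 8 @ unit cost 48 (adds 384)
total cost = 1390

Minimum cost for 57 units: 1390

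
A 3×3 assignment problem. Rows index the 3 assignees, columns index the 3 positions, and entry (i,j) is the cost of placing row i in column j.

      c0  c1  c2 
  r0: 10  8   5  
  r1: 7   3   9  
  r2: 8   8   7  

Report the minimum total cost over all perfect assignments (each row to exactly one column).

Minimum assignment cost: 16

optimal assignment: row0→col2 (cost 5), row1→col1 (cost 3), row2→col0 (cost 8)
total = 5 + 3 + 8 = 16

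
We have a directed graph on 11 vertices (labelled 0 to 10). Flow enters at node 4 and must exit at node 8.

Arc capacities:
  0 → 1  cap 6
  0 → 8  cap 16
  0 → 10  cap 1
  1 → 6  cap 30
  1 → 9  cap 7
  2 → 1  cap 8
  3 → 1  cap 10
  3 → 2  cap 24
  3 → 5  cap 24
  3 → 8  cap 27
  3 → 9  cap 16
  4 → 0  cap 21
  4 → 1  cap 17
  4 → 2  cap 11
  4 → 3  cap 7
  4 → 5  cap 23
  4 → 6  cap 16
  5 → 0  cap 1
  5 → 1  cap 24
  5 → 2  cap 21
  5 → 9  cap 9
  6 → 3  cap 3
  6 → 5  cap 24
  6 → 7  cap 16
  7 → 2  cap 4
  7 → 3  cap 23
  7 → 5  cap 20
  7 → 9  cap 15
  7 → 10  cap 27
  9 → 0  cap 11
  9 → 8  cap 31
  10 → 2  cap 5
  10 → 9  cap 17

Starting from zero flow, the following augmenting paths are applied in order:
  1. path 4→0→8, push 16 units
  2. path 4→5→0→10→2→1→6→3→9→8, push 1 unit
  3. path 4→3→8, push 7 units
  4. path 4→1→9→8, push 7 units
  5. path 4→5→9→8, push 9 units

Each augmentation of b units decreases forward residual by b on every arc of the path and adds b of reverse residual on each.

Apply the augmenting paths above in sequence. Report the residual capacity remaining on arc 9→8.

Residual capacity of (9,8): 14

after path 1 (4→0→8, push 16): res(9,8)=31
after path 2 (4→5→0→10→2→1→6→3→9→8, push 1): res(9,8)=30
after path 3 (4→3→8, push 7): res(9,8)=30
after path 4 (4→1→9→8, push 7): res(9,8)=23
after path 5 (4→5→9→8, push 9): res(9,8)=14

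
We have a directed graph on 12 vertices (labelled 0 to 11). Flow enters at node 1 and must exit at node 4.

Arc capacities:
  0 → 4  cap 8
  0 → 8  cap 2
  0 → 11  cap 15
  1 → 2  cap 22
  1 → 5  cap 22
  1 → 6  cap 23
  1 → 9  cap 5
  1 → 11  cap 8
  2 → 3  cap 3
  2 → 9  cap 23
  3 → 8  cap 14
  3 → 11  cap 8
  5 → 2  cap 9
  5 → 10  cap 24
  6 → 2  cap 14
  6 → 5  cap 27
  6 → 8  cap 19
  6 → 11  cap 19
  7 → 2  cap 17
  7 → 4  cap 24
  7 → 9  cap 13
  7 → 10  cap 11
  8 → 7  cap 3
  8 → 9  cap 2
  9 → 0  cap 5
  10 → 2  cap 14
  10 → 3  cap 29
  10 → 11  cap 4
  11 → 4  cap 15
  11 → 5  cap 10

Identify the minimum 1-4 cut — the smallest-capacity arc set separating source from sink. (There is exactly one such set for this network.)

augment #1: 1→11→4 push 8
augment #2: 1→6→11→4 push 7
augment #3: 1→9→0→4 push 5
augment #4: 1→6→8→7→4 push 3
max flow = 23; residual-reachable set from 1 gives S-side
cut edges (S→T): {(8,7), (9,0), (11,4)} total cap 23

Min-cut arcs: {(8,7), (9,0), (11,4)} (total capacity 23)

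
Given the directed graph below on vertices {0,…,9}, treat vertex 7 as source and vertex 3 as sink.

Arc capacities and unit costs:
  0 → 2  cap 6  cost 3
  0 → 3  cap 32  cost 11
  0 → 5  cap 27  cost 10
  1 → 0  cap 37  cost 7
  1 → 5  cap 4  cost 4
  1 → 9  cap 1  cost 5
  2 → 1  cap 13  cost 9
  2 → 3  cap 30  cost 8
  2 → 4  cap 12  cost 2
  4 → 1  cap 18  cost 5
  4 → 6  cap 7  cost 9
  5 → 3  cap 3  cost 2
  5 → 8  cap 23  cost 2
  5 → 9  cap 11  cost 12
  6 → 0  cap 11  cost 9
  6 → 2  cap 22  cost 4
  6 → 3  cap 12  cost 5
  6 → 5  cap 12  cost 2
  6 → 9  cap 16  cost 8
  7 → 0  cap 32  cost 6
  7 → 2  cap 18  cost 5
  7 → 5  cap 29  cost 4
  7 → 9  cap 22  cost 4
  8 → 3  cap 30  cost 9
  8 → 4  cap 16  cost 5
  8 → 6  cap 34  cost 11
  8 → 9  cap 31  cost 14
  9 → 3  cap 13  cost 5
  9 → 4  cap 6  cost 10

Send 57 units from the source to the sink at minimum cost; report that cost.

Minimum cost for 57 units: 714

shortest-cost path #1: 7→5→3 push 3 @ unit cost 6 (adds 18)
shortest-cost path #2: 7→9→3 push 13 @ unit cost 9 (adds 117)
shortest-cost path #3: 7→2→3 push 18 @ unit cost 13 (adds 234)
shortest-cost path #4: 7→5→8→3 push 23 @ unit cost 15 (adds 345)
total cost = 714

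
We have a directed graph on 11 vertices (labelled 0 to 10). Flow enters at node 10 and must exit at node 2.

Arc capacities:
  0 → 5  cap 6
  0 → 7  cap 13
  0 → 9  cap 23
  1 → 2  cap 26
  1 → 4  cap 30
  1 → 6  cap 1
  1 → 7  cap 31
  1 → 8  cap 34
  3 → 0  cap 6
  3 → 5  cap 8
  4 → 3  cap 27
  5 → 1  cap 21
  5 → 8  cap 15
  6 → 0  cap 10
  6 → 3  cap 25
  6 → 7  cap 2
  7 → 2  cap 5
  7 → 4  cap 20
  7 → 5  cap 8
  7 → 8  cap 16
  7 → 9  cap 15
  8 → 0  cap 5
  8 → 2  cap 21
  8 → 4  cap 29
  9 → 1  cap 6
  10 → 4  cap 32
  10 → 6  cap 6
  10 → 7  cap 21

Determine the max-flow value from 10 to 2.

augment #1: 10→7→2 bottleneck 5, total now 5
augment #2: 10→7→8→2 bottleneck 16, total now 21
augment #3: 10→4→3→5→1→2 bottleneck 8, total now 29
augment #4: 10→6→0→5→1→2 bottleneck 6, total now 35
augment #5: 10→4→3→0→9→1→2 bottleneck 6, total now 41

Maximum flow value: 41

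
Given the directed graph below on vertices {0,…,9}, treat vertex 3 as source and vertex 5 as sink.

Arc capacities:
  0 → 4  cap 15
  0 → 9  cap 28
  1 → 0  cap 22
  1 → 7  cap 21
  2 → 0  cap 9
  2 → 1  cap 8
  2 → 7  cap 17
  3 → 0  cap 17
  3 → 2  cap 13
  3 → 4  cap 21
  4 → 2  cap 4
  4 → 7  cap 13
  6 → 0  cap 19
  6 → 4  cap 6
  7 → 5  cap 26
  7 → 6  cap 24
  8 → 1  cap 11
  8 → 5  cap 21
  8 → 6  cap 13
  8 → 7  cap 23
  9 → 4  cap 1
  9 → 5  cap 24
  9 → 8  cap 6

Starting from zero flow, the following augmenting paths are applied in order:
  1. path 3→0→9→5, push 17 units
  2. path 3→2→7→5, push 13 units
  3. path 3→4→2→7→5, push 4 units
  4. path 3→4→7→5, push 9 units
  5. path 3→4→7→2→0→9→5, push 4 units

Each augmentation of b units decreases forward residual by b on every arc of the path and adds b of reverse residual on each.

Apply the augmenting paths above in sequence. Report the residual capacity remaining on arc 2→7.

after path 1 (3→0→9→5, push 17): res(2,7)=17
after path 2 (3→2→7→5, push 13): res(2,7)=4
after path 3 (3→4→2→7→5, push 4): res(2,7)=0
after path 4 (3→4→7→5, push 9): res(2,7)=0
after path 5 (3→4→7→2→0→9→5, push 4): res(2,7)=4

Residual capacity of (2,7): 4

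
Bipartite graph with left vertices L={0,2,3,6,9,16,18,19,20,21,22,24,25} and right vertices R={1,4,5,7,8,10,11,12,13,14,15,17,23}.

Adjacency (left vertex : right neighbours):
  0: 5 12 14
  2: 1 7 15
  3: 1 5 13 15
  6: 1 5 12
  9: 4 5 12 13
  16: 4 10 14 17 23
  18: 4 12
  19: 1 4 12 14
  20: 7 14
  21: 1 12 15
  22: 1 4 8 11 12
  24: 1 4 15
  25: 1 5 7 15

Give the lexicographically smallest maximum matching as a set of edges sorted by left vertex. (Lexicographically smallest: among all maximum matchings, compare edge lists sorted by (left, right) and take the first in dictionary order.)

|M| = 10 (so the lex-smallest maximum matching has 10 edges)
process left vertices in ascending order; for each, take the smallest-labelled available neighbour that still permits 10 edges overall, or leave it unmatched if none does
lex-smallest matching: {0-5, 2-1, 3-13, 6-12, 9-4, 16-10, 19-14, 20-7, 21-15, 22-8}

Lex-smallest maximum matching: {(0,5), (2,1), (3,13), (6,12), (9,4), (16,10), (19,14), (20,7), (21,15), (22,8)}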